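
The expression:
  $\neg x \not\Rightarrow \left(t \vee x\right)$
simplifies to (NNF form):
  $\neg t \wedge \neg x$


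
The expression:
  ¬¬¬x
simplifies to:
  ¬x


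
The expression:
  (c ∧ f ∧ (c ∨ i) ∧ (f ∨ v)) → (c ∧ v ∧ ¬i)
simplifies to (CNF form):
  (v ∨ ¬c ∨ ¬f) ∧ (¬c ∨ ¬f ∨ ¬i)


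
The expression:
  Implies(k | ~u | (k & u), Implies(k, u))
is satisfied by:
  {u: True, k: False}
  {k: False, u: False}
  {k: True, u: True}


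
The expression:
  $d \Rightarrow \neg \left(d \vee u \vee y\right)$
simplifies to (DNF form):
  $\neg d$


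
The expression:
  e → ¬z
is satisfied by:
  {e: False, z: False}
  {z: True, e: False}
  {e: True, z: False}


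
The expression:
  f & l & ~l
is never true.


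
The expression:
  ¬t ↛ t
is always true.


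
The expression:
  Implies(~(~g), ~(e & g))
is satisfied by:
  {g: False, e: False}
  {e: True, g: False}
  {g: True, e: False}


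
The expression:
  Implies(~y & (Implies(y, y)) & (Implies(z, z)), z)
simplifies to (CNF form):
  y | z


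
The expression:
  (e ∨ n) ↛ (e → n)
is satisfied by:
  {e: True, n: False}


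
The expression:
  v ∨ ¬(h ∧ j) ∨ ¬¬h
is always true.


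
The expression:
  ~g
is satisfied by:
  {g: False}


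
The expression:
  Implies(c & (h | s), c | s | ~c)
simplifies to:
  True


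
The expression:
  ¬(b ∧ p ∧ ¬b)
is always true.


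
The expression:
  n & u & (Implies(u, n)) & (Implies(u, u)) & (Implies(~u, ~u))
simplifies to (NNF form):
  n & u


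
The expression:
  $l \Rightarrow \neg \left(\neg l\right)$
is always true.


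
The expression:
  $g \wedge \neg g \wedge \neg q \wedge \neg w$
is never true.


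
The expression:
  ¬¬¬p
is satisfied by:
  {p: False}


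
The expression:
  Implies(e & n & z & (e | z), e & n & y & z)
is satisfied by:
  {y: True, e: False, z: False, n: False}
  {y: False, e: False, z: False, n: False}
  {y: True, n: True, e: False, z: False}
  {n: True, y: False, e: False, z: False}
  {y: True, z: True, n: False, e: False}
  {z: True, n: False, e: False, y: False}
  {y: True, n: True, z: True, e: False}
  {n: True, z: True, y: False, e: False}
  {y: True, e: True, n: False, z: False}
  {e: True, n: False, z: False, y: False}
  {y: True, n: True, e: True, z: False}
  {n: True, e: True, y: False, z: False}
  {y: True, z: True, e: True, n: False}
  {z: True, e: True, n: False, y: False}
  {y: True, n: True, z: True, e: True}


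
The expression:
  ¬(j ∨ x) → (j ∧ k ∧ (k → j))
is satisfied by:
  {x: True, j: True}
  {x: True, j: False}
  {j: True, x: False}


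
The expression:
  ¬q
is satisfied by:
  {q: False}


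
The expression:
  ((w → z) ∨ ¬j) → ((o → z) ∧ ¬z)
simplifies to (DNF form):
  (¬o ∧ ¬z) ∨ (j ∧ w ∧ ¬z) ∨ (j ∧ ¬o ∧ ¬z) ∨ (w ∧ ¬o ∧ ¬z)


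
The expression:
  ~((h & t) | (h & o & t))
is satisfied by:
  {h: False, t: False}
  {t: True, h: False}
  {h: True, t: False}


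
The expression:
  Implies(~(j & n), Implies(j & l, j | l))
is always true.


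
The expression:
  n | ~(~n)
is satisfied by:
  {n: True}


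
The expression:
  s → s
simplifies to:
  True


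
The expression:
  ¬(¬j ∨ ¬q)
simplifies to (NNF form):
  j ∧ q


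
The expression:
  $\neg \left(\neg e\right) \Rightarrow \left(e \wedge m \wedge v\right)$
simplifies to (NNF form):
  $\left(m \wedge v\right) \vee \neg e$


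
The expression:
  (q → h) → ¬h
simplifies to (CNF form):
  ¬h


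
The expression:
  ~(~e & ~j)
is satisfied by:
  {e: True, j: True}
  {e: True, j: False}
  {j: True, e: False}


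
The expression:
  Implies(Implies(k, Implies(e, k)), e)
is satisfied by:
  {e: True}


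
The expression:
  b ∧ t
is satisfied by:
  {t: True, b: True}


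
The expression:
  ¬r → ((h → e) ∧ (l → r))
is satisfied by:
  {r: True, e: True, l: False, h: False}
  {r: True, e: False, l: False, h: False}
  {r: True, h: True, e: True, l: False}
  {r: True, h: True, e: False, l: False}
  {r: True, l: True, e: True, h: False}
  {r: True, l: True, e: False, h: False}
  {r: True, l: True, h: True, e: True}
  {r: True, l: True, h: True, e: False}
  {e: True, r: False, l: False, h: False}
  {r: False, e: False, l: False, h: False}
  {h: True, e: True, r: False, l: False}


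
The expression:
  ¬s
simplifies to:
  ¬s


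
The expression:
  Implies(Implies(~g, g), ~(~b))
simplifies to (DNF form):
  b | ~g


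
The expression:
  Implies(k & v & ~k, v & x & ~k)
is always true.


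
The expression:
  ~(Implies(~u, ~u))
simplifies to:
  False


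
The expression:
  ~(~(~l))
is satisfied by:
  {l: False}


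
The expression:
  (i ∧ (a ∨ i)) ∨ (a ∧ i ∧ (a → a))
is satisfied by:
  {i: True}


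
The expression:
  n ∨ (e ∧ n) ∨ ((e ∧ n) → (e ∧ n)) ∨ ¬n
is always true.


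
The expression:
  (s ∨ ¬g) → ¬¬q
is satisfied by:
  {q: True, g: True, s: False}
  {q: True, s: False, g: False}
  {q: True, g: True, s: True}
  {q: True, s: True, g: False}
  {g: True, s: False, q: False}


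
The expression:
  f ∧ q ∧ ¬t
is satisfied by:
  {f: True, q: True, t: False}


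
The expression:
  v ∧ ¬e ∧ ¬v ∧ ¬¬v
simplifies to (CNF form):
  False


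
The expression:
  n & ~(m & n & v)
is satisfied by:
  {n: True, m: False, v: False}
  {v: True, n: True, m: False}
  {m: True, n: True, v: False}


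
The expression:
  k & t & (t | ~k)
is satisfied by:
  {t: True, k: True}


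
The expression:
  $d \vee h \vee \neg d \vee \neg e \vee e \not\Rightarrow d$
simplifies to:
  $\text{True}$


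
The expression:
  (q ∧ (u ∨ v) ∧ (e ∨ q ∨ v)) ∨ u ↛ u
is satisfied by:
  {v: True, u: True, q: True}
  {v: True, q: True, u: False}
  {u: True, q: True, v: False}


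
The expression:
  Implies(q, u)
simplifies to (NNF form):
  u | ~q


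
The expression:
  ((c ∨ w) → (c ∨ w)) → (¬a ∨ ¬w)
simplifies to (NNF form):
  ¬a ∨ ¬w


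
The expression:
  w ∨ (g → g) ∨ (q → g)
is always true.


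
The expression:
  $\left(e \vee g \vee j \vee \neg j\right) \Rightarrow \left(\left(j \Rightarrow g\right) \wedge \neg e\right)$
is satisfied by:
  {g: True, e: False, j: False}
  {e: False, j: False, g: False}
  {j: True, g: True, e: False}


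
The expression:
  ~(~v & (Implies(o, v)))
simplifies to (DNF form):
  o | v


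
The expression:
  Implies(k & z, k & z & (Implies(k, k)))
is always true.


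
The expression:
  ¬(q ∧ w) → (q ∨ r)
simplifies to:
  q ∨ r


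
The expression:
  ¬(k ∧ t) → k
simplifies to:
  k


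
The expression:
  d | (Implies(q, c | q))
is always true.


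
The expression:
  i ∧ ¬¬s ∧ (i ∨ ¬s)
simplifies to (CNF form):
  i ∧ s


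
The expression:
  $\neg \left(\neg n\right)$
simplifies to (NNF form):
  $n$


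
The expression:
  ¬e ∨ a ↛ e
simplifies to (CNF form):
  ¬e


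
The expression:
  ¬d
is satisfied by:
  {d: False}


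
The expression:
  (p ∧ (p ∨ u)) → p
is always true.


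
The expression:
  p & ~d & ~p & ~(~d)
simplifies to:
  False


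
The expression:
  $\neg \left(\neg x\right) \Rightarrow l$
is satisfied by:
  {l: True, x: False}
  {x: False, l: False}
  {x: True, l: True}


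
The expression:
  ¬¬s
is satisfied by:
  {s: True}


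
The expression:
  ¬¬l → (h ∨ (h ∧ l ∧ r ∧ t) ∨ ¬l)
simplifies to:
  h ∨ ¬l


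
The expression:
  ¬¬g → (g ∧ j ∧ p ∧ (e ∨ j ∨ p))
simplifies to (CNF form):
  (j ∨ ¬g) ∧ (p ∨ ¬g)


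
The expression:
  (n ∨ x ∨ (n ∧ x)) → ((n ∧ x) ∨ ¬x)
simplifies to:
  n ∨ ¬x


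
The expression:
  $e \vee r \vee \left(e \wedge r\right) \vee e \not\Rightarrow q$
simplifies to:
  $e \vee r$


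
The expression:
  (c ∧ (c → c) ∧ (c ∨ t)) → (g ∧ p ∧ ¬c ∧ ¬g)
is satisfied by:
  {c: False}


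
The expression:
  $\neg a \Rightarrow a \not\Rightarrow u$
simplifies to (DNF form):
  $a$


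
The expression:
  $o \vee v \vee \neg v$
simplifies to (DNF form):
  $\text{True}$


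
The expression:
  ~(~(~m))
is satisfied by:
  {m: False}


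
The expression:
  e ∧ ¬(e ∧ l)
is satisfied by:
  {e: True, l: False}


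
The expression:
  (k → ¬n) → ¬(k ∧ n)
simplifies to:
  True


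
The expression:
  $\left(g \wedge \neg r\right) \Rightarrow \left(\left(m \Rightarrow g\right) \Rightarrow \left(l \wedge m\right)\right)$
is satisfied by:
  {r: True, m: True, l: True, g: False}
  {r: True, m: True, l: False, g: False}
  {r: True, l: True, g: False, m: False}
  {r: True, l: False, g: False, m: False}
  {m: True, l: True, g: False, r: False}
  {m: True, l: False, g: False, r: False}
  {l: True, m: False, g: False, r: False}
  {l: False, m: False, g: False, r: False}
  {r: True, m: True, g: True, l: True}
  {r: True, m: True, g: True, l: False}
  {r: True, g: True, l: True, m: False}
  {r: True, g: True, l: False, m: False}
  {m: True, g: True, l: True, r: False}


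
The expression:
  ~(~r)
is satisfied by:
  {r: True}


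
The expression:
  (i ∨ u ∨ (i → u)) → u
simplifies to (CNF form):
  u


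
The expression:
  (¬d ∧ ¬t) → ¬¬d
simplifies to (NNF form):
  d ∨ t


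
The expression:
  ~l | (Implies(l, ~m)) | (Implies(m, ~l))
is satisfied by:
  {l: False, m: False}
  {m: True, l: False}
  {l: True, m: False}


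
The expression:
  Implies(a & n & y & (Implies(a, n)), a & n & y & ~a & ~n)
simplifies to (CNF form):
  ~a | ~n | ~y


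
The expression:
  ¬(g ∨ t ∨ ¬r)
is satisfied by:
  {r: True, g: False, t: False}


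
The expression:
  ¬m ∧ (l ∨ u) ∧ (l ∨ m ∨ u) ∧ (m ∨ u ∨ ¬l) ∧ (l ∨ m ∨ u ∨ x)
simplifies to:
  u ∧ ¬m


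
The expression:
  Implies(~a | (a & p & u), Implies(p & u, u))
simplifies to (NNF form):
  True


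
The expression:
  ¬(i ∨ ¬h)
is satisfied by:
  {h: True, i: False}


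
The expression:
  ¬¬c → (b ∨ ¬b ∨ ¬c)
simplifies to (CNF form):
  True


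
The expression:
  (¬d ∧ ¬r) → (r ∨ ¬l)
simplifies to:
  d ∨ r ∨ ¬l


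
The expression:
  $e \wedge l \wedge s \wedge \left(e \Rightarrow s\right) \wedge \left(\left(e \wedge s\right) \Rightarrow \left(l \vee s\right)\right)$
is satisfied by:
  {e: True, s: True, l: True}


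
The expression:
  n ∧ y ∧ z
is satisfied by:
  {z: True, y: True, n: True}


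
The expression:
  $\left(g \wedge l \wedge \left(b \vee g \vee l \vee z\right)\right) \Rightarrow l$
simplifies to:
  $\text{True}$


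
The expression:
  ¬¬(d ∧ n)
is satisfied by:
  {d: True, n: True}


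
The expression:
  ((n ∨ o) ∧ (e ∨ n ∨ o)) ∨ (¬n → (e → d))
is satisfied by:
  {n: True, d: True, o: True, e: False}
  {n: True, d: True, e: False, o: False}
  {n: True, o: True, e: False, d: False}
  {n: True, e: False, o: False, d: False}
  {d: True, o: True, e: False, n: False}
  {d: True, e: False, o: False, n: False}
  {o: True, d: False, e: False, n: False}
  {d: False, e: False, o: False, n: False}
  {d: True, n: True, e: True, o: True}
  {d: True, n: True, e: True, o: False}
  {n: True, e: True, o: True, d: False}
  {n: True, e: True, d: False, o: False}
  {o: True, e: True, d: True, n: False}
  {e: True, d: True, n: False, o: False}
  {e: True, o: True, n: False, d: False}


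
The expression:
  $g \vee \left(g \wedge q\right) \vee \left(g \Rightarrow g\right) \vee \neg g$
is always true.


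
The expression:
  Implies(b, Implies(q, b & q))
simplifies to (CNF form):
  True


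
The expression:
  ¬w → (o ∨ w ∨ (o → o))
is always true.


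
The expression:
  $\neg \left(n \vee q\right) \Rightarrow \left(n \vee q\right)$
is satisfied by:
  {n: True, q: True}
  {n: True, q: False}
  {q: True, n: False}


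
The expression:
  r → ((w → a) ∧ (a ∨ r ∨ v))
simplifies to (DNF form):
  a ∨ ¬r ∨ ¬w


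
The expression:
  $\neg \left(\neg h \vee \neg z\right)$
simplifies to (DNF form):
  $h \wedge z$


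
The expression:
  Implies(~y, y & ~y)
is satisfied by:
  {y: True}


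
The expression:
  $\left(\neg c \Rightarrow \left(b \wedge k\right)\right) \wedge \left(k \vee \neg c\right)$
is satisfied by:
  {b: True, c: True, k: True}
  {b: True, k: True, c: False}
  {c: True, k: True, b: False}


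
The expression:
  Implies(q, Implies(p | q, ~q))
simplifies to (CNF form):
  ~q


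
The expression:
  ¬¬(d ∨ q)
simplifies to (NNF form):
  d ∨ q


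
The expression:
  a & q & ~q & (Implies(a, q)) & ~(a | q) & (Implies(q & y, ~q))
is never true.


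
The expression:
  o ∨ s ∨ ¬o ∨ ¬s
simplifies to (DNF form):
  True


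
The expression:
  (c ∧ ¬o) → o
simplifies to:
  o ∨ ¬c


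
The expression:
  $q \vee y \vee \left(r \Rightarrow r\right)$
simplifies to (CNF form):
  $\text{True}$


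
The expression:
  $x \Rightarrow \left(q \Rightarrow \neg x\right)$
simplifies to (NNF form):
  $\neg q \vee \neg x$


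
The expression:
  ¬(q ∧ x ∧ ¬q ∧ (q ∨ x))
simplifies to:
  True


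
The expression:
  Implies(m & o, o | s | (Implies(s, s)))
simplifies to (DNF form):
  True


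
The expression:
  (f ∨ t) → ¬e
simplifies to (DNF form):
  (¬f ∧ ¬t) ∨ ¬e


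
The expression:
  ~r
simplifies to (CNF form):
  ~r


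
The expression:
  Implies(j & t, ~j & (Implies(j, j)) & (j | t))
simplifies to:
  ~j | ~t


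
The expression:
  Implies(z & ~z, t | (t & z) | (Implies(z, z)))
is always true.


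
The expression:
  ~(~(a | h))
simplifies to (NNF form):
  a | h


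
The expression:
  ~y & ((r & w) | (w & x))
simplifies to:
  w & ~y & (r | x)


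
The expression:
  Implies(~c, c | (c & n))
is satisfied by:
  {c: True}


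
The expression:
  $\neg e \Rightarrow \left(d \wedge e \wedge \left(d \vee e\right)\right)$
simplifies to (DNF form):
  $e$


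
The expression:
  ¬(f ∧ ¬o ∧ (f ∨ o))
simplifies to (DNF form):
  o ∨ ¬f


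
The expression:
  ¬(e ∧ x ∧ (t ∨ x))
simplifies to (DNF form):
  ¬e ∨ ¬x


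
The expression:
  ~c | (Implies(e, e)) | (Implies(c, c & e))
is always true.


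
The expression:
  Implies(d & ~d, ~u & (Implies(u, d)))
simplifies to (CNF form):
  True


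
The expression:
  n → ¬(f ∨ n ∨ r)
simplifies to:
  ¬n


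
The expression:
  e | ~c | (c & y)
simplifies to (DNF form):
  e | y | ~c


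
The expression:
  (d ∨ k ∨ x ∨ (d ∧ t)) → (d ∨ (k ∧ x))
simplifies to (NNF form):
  d ∨ (k ∧ x) ∨ (¬k ∧ ¬x)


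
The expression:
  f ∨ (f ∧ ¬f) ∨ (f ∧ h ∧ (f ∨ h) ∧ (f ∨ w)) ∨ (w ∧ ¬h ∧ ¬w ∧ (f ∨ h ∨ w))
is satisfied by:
  {f: True}


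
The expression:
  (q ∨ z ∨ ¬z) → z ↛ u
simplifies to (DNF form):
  z ∧ ¬u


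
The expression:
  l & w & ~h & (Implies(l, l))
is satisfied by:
  {w: True, l: True, h: False}


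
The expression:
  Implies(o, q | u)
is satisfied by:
  {q: True, u: True, o: False}
  {q: True, o: False, u: False}
  {u: True, o: False, q: False}
  {u: False, o: False, q: False}
  {q: True, u: True, o: True}
  {q: True, o: True, u: False}
  {u: True, o: True, q: False}


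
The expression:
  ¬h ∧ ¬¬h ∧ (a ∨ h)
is never true.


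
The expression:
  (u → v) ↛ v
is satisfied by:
  {u: False, v: False}


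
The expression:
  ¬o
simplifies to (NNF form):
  ¬o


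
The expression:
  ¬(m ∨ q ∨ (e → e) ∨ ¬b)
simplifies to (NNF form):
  False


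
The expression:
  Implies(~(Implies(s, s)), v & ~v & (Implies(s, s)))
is always true.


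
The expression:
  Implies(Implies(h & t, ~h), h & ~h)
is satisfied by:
  {t: True, h: True}


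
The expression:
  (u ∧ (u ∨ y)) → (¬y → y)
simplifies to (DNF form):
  y ∨ ¬u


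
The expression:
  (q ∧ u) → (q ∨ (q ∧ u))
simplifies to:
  True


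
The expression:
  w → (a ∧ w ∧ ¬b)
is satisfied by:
  {a: True, b: False, w: False}
  {b: False, w: False, a: False}
  {a: True, b: True, w: False}
  {b: True, a: False, w: False}
  {w: True, a: True, b: False}


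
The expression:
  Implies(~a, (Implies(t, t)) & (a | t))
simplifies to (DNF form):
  a | t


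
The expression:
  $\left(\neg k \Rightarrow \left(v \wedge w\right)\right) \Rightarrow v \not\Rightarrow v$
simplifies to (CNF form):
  $\neg k \wedge \left(\neg v \vee \neg w\right)$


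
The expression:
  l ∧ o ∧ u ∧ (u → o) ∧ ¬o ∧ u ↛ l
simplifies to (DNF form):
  False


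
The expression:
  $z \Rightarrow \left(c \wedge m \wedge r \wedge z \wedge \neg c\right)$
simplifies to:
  $\neg z$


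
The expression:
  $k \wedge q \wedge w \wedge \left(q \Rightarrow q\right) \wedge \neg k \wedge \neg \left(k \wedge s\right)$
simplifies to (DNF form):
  $\text{False}$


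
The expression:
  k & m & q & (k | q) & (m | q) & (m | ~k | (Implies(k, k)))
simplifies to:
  k & m & q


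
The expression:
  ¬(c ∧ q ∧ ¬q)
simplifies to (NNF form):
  True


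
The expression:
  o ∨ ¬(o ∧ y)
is always true.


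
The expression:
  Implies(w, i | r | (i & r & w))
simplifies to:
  i | r | ~w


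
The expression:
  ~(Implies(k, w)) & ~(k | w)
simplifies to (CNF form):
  False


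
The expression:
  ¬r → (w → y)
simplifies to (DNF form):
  r ∨ y ∨ ¬w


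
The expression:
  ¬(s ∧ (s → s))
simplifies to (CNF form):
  ¬s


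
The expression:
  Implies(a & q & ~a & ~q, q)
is always true.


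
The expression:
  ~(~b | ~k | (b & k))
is never true.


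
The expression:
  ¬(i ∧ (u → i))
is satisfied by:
  {i: False}


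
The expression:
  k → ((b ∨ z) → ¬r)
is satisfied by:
  {b: False, k: False, r: False, z: False}
  {z: True, b: False, k: False, r: False}
  {b: True, z: False, k: False, r: False}
  {z: True, b: True, k: False, r: False}
  {r: True, z: False, b: False, k: False}
  {r: True, z: True, b: False, k: False}
  {r: True, b: True, z: False, k: False}
  {r: True, z: True, b: True, k: False}
  {k: True, r: False, b: False, z: False}
  {k: True, z: True, r: False, b: False}
  {k: True, b: True, r: False, z: False}
  {z: True, k: True, b: True, r: False}
  {k: True, r: True, z: False, b: False}


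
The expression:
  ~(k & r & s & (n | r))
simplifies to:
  ~k | ~r | ~s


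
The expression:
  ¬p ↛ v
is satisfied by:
  {v: True, p: False}
  {p: False, v: False}
  {p: True, v: True}


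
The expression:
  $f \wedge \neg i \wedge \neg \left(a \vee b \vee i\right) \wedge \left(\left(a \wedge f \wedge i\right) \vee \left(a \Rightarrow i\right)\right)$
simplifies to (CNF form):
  $f \wedge \neg a \wedge \neg b \wedge \neg i$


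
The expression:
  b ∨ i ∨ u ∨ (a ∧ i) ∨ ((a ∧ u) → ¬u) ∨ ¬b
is always true.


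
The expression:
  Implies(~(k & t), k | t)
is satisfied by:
  {k: True, t: True}
  {k: True, t: False}
  {t: True, k: False}


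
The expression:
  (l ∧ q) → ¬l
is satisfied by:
  {l: False, q: False}
  {q: True, l: False}
  {l: True, q: False}


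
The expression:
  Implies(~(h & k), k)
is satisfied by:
  {k: True}


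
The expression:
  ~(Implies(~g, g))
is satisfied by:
  {g: False}


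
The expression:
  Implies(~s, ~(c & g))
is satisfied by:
  {s: True, g: False, c: False}
  {g: False, c: False, s: False}
  {c: True, s: True, g: False}
  {c: True, g: False, s: False}
  {s: True, g: True, c: False}
  {g: True, s: False, c: False}
  {c: True, g: True, s: True}


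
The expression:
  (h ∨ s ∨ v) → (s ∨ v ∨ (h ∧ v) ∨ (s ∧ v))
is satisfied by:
  {v: True, s: True, h: False}
  {v: True, h: False, s: False}
  {s: True, h: False, v: False}
  {s: False, h: False, v: False}
  {v: True, s: True, h: True}
  {v: True, h: True, s: False}
  {s: True, h: True, v: False}


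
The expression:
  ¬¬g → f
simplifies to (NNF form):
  f ∨ ¬g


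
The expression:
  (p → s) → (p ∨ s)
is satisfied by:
  {p: True, s: True}
  {p: True, s: False}
  {s: True, p: False}


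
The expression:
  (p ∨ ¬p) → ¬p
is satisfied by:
  {p: False}


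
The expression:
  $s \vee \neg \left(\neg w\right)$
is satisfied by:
  {s: True, w: True}
  {s: True, w: False}
  {w: True, s: False}


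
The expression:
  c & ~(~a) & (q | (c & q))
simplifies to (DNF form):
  a & c & q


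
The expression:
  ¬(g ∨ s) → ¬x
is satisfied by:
  {g: True, s: True, x: False}
  {g: True, s: False, x: False}
  {s: True, g: False, x: False}
  {g: False, s: False, x: False}
  {x: True, g: True, s: True}
  {x: True, g: True, s: False}
  {x: True, s: True, g: False}


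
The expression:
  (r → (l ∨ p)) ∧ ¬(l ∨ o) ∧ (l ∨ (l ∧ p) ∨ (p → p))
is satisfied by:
  {p: True, r: False, o: False, l: False}
  {p: False, r: False, o: False, l: False}
  {r: True, p: True, l: False, o: False}


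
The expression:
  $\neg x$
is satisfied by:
  {x: False}


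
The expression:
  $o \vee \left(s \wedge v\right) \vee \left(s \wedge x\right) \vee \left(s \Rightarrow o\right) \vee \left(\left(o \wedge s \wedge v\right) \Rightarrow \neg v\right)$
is always true.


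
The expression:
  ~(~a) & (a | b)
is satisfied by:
  {a: True}


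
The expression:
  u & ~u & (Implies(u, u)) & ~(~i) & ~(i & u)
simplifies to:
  False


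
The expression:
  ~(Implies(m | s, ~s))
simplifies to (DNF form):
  s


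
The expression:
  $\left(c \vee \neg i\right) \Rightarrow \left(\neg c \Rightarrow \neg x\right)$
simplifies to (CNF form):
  $c \vee i \vee \neg x$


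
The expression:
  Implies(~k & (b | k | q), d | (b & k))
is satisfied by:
  {d: True, k: True, q: False, b: False}
  {b: True, d: True, k: True, q: False}
  {d: True, k: True, q: True, b: False}
  {b: True, d: True, k: True, q: True}
  {d: True, q: False, k: False, b: False}
  {d: True, b: True, q: False, k: False}
  {d: True, q: True, k: False, b: False}
  {d: True, b: True, q: True, k: False}
  {k: True, b: False, q: False, d: False}
  {b: True, k: True, q: False, d: False}
  {k: True, q: True, b: False, d: False}
  {b: True, k: True, q: True, d: False}
  {b: False, q: False, k: False, d: False}


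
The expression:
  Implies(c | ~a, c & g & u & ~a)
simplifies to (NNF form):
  (a | c) & (a | g) & (a | u) & (~a | ~c)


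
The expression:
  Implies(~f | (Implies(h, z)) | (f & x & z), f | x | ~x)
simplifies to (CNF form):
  True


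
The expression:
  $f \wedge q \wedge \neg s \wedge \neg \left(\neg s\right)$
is never true.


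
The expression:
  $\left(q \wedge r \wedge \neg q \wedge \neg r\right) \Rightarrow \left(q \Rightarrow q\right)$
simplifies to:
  $\text{True}$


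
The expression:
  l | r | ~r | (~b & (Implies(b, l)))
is always true.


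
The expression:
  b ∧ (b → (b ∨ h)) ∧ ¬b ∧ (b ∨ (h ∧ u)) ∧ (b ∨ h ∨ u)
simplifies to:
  False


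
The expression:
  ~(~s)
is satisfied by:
  {s: True}


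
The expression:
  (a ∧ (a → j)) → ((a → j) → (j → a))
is always true.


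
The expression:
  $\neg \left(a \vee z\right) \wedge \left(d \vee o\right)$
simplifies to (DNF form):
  $\left(d \wedge \neg a \wedge \neg z\right) \vee \left(o \wedge \neg a \wedge \neg z\right)$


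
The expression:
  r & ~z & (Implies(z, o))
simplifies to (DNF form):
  r & ~z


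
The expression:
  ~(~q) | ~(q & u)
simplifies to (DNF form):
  True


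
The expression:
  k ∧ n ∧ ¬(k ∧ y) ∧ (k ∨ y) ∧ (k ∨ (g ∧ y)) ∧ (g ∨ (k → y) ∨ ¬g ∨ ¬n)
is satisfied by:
  {n: True, k: True, y: False}


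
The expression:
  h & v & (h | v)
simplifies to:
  h & v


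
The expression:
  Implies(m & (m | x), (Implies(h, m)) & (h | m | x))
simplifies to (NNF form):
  True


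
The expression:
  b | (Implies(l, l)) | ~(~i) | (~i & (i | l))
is always true.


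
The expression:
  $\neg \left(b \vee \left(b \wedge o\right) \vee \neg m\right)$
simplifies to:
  $m \wedge \neg b$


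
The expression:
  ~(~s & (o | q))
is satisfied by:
  {s: True, o: False, q: False}
  {q: True, s: True, o: False}
  {s: True, o: True, q: False}
  {q: True, s: True, o: True}
  {q: False, o: False, s: False}


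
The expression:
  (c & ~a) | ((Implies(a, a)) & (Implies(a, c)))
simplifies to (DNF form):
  c | ~a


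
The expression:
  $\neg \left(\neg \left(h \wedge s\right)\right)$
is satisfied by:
  {h: True, s: True}


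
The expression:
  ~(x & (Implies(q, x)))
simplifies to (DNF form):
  ~x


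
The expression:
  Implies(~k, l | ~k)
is always true.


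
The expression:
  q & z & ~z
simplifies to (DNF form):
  False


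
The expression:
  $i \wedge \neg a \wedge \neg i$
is never true.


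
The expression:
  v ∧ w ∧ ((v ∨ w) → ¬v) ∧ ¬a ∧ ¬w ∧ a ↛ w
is never true.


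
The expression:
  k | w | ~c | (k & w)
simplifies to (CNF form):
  k | w | ~c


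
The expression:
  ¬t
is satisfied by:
  {t: False}


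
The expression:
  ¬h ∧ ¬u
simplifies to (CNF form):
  ¬h ∧ ¬u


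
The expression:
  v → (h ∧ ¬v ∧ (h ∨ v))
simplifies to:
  ¬v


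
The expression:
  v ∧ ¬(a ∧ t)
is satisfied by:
  {v: True, t: False, a: False}
  {a: True, v: True, t: False}
  {t: True, v: True, a: False}


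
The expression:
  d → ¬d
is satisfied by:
  {d: False}


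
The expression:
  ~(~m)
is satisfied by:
  {m: True}


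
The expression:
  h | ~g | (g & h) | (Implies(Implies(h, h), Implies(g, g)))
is always true.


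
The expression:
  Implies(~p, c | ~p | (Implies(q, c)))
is always true.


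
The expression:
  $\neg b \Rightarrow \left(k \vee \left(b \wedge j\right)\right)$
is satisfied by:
  {b: True, k: True}
  {b: True, k: False}
  {k: True, b: False}


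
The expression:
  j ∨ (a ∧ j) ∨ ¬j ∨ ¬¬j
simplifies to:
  True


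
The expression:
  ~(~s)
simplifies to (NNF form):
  s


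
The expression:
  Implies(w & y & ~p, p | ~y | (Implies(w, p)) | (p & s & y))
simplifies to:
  p | ~w | ~y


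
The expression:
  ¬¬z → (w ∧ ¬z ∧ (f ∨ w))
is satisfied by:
  {z: False}


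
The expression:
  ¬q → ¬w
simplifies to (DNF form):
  q ∨ ¬w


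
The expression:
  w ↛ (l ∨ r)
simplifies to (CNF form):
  w ∧ ¬l ∧ ¬r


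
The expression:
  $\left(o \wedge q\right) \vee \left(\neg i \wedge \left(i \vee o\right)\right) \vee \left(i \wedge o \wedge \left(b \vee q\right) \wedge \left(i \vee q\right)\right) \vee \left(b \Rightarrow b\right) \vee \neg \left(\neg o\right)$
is always true.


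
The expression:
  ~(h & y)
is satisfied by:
  {h: False, y: False}
  {y: True, h: False}
  {h: True, y: False}


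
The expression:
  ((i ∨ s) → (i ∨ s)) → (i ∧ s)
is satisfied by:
  {i: True, s: True}


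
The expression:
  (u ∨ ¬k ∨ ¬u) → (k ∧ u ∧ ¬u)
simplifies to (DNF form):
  False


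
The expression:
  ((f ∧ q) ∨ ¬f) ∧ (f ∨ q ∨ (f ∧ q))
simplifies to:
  q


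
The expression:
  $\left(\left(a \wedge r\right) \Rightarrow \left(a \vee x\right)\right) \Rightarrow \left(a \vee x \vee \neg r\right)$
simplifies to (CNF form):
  $a \vee x \vee \neg r$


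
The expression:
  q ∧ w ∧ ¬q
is never true.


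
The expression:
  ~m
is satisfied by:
  {m: False}


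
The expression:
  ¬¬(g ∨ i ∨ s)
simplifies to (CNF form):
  g ∨ i ∨ s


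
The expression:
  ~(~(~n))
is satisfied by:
  {n: False}


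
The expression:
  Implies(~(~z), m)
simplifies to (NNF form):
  m | ~z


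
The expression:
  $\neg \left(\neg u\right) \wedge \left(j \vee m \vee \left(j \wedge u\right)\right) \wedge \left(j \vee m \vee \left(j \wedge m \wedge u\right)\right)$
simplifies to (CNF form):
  $u \wedge \left(j \vee m\right)$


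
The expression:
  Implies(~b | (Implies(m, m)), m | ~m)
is always true.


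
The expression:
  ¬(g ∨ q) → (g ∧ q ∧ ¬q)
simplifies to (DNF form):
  g ∨ q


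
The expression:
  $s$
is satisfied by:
  {s: True}


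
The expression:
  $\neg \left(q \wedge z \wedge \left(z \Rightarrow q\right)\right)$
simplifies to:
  $\neg q \vee \neg z$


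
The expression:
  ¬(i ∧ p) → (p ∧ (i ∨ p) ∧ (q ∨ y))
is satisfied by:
  {p: True, i: True, y: True, q: True}
  {p: True, i: True, y: True, q: False}
  {p: True, i: True, q: True, y: False}
  {p: True, i: True, q: False, y: False}
  {p: True, y: True, q: True, i: False}
  {p: True, y: True, q: False, i: False}
  {p: True, y: False, q: True, i: False}


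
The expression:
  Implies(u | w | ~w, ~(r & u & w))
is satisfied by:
  {w: False, u: False, r: False}
  {r: True, w: False, u: False}
  {u: True, w: False, r: False}
  {r: True, u: True, w: False}
  {w: True, r: False, u: False}
  {r: True, w: True, u: False}
  {u: True, w: True, r: False}


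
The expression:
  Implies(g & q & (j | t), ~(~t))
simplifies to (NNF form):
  t | ~g | ~j | ~q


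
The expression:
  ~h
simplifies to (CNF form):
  ~h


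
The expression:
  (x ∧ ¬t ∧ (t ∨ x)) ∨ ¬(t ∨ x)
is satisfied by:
  {t: False}


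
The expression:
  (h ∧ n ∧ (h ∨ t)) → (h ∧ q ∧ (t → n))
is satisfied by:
  {q: True, h: False, n: False}
  {h: False, n: False, q: False}
  {n: True, q: True, h: False}
  {n: True, h: False, q: False}
  {q: True, h: True, n: False}
  {h: True, q: False, n: False}
  {n: True, h: True, q: True}


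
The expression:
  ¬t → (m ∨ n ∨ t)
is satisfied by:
  {n: True, t: True, m: True}
  {n: True, t: True, m: False}
  {n: True, m: True, t: False}
  {n: True, m: False, t: False}
  {t: True, m: True, n: False}
  {t: True, m: False, n: False}
  {m: True, t: False, n: False}


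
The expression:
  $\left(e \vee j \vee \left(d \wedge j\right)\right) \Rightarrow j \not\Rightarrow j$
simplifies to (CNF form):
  $\neg e \wedge \neg j$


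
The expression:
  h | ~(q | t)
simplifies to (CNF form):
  (h | ~q) & (h | ~t)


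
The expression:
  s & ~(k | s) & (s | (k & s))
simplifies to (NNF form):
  False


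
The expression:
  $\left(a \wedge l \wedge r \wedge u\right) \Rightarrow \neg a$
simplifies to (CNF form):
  $\neg a \vee \neg l \vee \neg r \vee \neg u$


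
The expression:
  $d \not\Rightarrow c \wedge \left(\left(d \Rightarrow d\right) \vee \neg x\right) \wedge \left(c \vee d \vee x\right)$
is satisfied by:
  {d: True, c: False}


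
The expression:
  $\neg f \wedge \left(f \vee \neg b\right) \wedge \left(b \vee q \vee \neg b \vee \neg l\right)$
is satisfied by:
  {f: False, b: False}


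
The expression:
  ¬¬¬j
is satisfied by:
  {j: False}


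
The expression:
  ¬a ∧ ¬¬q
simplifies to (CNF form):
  q ∧ ¬a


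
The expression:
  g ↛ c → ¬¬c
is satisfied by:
  {c: True, g: False}
  {g: False, c: False}
  {g: True, c: True}


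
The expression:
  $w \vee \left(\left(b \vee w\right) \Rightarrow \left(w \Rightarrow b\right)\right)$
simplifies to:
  $\text{True}$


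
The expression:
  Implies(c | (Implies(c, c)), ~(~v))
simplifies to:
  v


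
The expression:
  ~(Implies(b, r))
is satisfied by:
  {b: True, r: False}


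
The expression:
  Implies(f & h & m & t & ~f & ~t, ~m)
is always true.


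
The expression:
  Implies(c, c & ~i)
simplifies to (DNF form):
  ~c | ~i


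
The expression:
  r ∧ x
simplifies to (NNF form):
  r ∧ x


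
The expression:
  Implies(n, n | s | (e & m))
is always true.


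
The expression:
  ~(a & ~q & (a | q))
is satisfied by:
  {q: True, a: False}
  {a: False, q: False}
  {a: True, q: True}


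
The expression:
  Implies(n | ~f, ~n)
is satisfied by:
  {n: False}


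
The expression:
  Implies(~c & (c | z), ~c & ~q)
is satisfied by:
  {c: True, q: False, z: False}
  {q: False, z: False, c: False}
  {c: True, z: True, q: False}
  {z: True, q: False, c: False}
  {c: True, q: True, z: False}
  {q: True, c: False, z: False}
  {c: True, z: True, q: True}


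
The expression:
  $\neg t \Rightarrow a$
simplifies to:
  $a \vee t$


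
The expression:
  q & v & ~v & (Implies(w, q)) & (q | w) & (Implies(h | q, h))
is never true.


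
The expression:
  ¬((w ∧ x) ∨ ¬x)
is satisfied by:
  {x: True, w: False}


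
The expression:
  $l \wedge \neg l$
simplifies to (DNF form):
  $\text{False}$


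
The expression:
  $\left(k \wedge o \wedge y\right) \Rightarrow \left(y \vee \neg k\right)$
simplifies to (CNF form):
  $\text{True}$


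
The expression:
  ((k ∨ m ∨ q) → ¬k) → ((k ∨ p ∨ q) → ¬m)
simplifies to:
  k ∨ (¬p ∧ ¬q) ∨ ¬m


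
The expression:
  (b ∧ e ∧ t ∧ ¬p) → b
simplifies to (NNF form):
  True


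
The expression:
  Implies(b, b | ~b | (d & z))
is always true.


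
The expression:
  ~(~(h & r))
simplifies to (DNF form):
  h & r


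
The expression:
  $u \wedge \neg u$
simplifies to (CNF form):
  $\text{False}$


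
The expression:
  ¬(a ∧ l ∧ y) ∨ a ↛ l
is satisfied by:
  {l: False, y: False, a: False}
  {a: True, l: False, y: False}
  {y: True, l: False, a: False}
  {a: True, y: True, l: False}
  {l: True, a: False, y: False}
  {a: True, l: True, y: False}
  {y: True, l: True, a: False}


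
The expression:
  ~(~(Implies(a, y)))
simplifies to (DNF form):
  y | ~a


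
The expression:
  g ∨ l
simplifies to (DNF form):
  g ∨ l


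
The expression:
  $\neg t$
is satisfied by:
  {t: False}


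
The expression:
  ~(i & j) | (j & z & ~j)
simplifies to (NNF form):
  ~i | ~j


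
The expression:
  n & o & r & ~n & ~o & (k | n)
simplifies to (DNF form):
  False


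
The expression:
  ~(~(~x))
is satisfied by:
  {x: False}


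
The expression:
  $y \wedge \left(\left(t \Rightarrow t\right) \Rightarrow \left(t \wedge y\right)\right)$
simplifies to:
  $t \wedge y$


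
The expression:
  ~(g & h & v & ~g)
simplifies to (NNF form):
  True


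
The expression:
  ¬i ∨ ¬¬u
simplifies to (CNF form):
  u ∨ ¬i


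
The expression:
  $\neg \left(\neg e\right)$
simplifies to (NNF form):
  $e$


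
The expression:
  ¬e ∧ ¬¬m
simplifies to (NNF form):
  m ∧ ¬e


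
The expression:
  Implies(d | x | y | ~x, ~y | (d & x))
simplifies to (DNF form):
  ~y | (d & x)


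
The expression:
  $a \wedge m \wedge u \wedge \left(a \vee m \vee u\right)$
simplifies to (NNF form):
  $a \wedge m \wedge u$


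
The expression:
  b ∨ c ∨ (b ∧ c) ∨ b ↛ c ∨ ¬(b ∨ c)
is always true.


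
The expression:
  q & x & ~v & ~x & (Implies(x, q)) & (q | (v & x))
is never true.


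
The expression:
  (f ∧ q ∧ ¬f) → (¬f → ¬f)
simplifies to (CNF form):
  True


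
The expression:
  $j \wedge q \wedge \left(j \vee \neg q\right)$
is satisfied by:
  {j: True, q: True}


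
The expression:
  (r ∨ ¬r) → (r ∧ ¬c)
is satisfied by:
  {r: True, c: False}


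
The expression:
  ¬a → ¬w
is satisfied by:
  {a: True, w: False}
  {w: False, a: False}
  {w: True, a: True}


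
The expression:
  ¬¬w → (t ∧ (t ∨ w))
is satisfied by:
  {t: True, w: False}
  {w: False, t: False}
  {w: True, t: True}


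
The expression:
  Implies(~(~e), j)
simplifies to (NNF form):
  j | ~e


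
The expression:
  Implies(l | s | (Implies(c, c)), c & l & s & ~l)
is never true.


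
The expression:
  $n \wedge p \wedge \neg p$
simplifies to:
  $\text{False}$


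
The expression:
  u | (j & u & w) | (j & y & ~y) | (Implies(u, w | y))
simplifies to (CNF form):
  True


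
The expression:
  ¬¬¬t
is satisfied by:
  {t: False}


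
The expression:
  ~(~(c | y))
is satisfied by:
  {y: True, c: True}
  {y: True, c: False}
  {c: True, y: False}


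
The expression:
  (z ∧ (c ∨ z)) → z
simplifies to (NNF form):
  True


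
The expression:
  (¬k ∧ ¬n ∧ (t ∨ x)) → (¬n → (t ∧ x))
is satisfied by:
  {n: True, k: True, x: False, t: False}
  {t: True, n: True, k: True, x: False}
  {n: True, k: True, x: True, t: False}
  {t: True, n: True, k: True, x: True}
  {n: True, x: False, k: False, t: False}
  {n: True, t: True, x: False, k: False}
  {n: True, x: True, k: False, t: False}
  {n: True, t: True, x: True, k: False}
  {k: True, t: False, x: False, n: False}
  {t: True, k: True, x: False, n: False}
  {k: True, x: True, t: False, n: False}
  {t: True, k: True, x: True, n: False}
  {t: False, x: False, k: False, n: False}
  {t: True, x: True, k: False, n: False}


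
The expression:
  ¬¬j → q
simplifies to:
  q ∨ ¬j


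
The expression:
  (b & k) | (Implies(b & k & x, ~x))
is always true.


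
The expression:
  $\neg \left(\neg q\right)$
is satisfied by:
  {q: True}


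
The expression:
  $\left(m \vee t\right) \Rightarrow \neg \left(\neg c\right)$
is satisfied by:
  {c: True, m: False, t: False}
  {c: True, t: True, m: False}
  {c: True, m: True, t: False}
  {c: True, t: True, m: True}
  {t: False, m: False, c: False}


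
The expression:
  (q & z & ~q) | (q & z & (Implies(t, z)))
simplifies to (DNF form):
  q & z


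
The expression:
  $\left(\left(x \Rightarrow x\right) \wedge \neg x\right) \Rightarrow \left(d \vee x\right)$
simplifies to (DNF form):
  $d \vee x$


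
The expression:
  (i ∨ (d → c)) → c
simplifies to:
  c ∨ (d ∧ ¬i)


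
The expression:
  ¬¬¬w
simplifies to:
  ¬w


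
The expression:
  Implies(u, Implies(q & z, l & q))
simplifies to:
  l | ~q | ~u | ~z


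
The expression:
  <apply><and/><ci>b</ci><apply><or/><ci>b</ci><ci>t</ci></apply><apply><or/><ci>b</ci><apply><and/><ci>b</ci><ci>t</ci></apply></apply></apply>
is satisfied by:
  {b: True}


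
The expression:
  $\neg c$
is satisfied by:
  {c: False}


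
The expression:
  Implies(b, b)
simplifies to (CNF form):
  True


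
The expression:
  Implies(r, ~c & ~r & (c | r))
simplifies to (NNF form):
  ~r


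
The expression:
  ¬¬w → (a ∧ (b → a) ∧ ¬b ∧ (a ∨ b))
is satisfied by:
  {a: True, b: False, w: False}
  {b: False, w: False, a: False}
  {a: True, b: True, w: False}
  {b: True, a: False, w: False}
  {w: True, a: True, b: False}


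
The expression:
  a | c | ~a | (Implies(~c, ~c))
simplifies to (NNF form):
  True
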